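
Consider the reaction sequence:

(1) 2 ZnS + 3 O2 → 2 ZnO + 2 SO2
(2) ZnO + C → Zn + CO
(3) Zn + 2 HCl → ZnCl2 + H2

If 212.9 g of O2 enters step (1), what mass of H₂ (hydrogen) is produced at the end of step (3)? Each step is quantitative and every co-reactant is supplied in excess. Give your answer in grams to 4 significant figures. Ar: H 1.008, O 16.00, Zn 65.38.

M(O2) = 2(16.00) = 32.00 g/mol.
M(H2) = 2(1.008) = 2.016 g/mol.
n(O2) = 212.9 / 32.00 = 6.6531 mol.
Reaction (1): O2→ZnO ratio 3:2 ⇒ n(ZnO) = 4.4354 mol.
Reaction (2): ZnO→Zn ratio 1:1 ⇒ n(Zn) = 4.4354 mol.
Reaction (3): Zn→H2 ratio 1:1 ⇒ n(H2) = 4.4354 mol.
Mass of H2 = 4.4354 × 2.016 = 8.9418 g.

8.942 g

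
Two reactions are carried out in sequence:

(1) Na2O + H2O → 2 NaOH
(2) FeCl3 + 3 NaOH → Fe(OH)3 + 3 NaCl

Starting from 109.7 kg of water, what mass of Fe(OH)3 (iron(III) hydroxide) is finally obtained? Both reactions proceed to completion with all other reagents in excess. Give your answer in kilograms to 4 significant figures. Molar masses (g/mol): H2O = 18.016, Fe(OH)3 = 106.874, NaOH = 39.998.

109.7 kg = 109700 g.
n(H2O) = 109700 / 18.016 = 6089.0 mol.
Step 1 gives a 1:2 ratio of H2O to NaOH, so n(NaOH) = 12178 mol.
In step 2 the NaOH:Fe(OH)3 ratio is 3:1, so n(Fe(OH)3) = 4059.4 mol.
Mass of Fe(OH)3 = 4059.4 × 106.874 = 433840 g = 433.8 kg.

433.8 kg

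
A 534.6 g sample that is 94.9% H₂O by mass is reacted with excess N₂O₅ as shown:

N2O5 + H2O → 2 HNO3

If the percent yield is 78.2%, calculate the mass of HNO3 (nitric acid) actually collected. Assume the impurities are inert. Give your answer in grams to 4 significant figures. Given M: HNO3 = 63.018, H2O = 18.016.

2775 g

Pure H2O available = 534.6 g × 0.949 = 507.34 g.
n(H2O) = 507.34 g / 18.016 g/mol = 28.160 mol.
From the equation the H2O:HNO3 mole ratio is 1:2, so n(HNO3) = 28.160 × 2/1 = 56.321 mol.
Mass of HNO3 = 56.321 mol × 63.018 g/mol = 3549.2 g.
Actual mass collected = 3549.2 g × 0.782 = 2775.5 g.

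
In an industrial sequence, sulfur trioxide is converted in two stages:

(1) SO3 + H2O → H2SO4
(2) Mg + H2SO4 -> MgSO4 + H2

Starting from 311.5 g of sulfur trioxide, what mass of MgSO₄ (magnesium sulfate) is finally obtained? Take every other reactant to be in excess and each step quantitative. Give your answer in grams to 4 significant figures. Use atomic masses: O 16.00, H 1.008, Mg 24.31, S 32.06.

468.3 g

M(SO3) = 32.06 + 3(16.00) = 80.06 g/mol.
M(MgSO4) = 24.31 + 32.06 + 4(16.00) = 120.37 g/mol.
n(SO3) = 311.50 / 80.06 = 3.8908 mol.
Step 1 gives a 1:1 ratio of SO3 to H2SO4, so n(H2SO4) = 3.8908 mol.
In step 2 the H2SO4:MgSO4 ratio is 1:1, so n(MgSO4) = 3.8908 mol.
Mass of MgSO4 = 3.8908 × 120.37 = 468.34 g.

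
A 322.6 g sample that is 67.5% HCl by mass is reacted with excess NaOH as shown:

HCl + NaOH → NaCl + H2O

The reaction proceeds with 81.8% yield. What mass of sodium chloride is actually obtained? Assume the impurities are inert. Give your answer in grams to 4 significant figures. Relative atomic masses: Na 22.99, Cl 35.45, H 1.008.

285.5 g

Pure HCl available = 322.6 g × 0.675 = 217.75 g.
M(HCl) = 1.008 + 35.45 = 36.458 g/mol.
M(NaCl) = 22.99 + 35.45 = 58.44 g/mol.
n(HCl) = 217.75 g / 36.458 g/mol = 5.9728 mol.
From the equation the HCl:NaCl mole ratio is 1:1, so n(NaCl) = 5.9728 × 1/1 = 5.9728 mol.
Mass of NaCl = 5.9728 mol × 58.44 g/mol = 349.05 g.
Actual mass collected = 349.05 g × 0.818 = 285.52 g.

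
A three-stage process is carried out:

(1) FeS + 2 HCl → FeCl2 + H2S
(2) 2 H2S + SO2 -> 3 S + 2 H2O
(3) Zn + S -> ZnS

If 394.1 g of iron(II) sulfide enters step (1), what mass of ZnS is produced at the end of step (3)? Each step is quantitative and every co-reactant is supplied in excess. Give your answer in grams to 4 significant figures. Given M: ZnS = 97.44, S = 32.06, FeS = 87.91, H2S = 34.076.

655.2 g

n(FeS) = 394.1 / 87.91 = 4.4830 mol.
Reaction (1): FeS→H2S ratio 1:1 ⇒ n(H2S) = 4.4830 mol.
Reaction (2): H2S→S ratio 2:3 ⇒ n(S) = 6.7245 mol.
Reaction (3): S→ZnS ratio 1:1 ⇒ n(ZnS) = 6.7245 mol.
Mass of ZnS = 6.7245 × 97.44 = 655.23 g.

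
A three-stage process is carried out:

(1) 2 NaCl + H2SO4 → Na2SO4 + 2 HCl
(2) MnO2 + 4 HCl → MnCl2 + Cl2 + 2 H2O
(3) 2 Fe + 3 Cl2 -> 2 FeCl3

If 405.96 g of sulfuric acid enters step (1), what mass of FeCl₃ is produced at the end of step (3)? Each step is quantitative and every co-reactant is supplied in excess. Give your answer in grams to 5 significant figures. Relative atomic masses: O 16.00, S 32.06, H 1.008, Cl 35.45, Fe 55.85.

223.79 g

M(H2SO4) = 2(1.008) + 32.06 + 4(16.00) = 98.076 g/mol.
M(FeCl3) = 55.85 + 3(35.45) = 162.20 g/mol.
n(H2SO4) = 405.96 / 98.076 = 4.13924 mol.
Reaction (1): H2SO4→HCl ratio 1:2 ⇒ n(HCl) = 8.27848 mol.
Reaction (2): HCl→Cl2 ratio 4:1 ⇒ n(Cl2) = 2.06962 mol.
Reaction (3): Cl2→FeCl3 ratio 3:2 ⇒ n(FeCl3) = 1.37975 mol.
Mass of FeCl3 = 1.37975 × 162.20 = 223.795 g.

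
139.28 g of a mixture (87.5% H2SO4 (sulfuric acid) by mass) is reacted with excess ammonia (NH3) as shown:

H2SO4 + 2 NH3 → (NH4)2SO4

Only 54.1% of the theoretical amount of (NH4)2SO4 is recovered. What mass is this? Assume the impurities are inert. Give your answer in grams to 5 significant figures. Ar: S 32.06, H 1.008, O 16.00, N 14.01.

Pure H2SO4 available = 139.28 g × 0.875 = 121.870 g.
M(H2SO4) = 2(1.008) + 32.06 + 4(16.00) = 98.076 g/mol.
M((NH4)2SO4) = 2(14.01) + 8(1.008) + 32.06 + 4(16.00) = 132.144 g/mol.
n(H2SO4) = 121.870 g / 98.076 g/mol = 1.24261 mol.
From the equation the H2SO4:(NH4)2SO4 mole ratio is 1:1, so n((NH4)2SO4) = 1.24261 × 1/1 = 1.24261 mol.
Mass of (NH4)2SO4 = 1.24261 mol × 132.144 g/mol = 164.203 g.
Actual mass collected = 164.203 g × 0.541 = 88.8339 g.

88.834 g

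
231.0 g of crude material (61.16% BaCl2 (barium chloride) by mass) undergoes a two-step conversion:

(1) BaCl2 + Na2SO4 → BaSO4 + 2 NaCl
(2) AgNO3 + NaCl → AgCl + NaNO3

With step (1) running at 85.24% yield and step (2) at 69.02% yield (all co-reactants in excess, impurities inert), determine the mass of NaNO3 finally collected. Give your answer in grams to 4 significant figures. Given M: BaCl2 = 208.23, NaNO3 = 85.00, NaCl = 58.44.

67.86 g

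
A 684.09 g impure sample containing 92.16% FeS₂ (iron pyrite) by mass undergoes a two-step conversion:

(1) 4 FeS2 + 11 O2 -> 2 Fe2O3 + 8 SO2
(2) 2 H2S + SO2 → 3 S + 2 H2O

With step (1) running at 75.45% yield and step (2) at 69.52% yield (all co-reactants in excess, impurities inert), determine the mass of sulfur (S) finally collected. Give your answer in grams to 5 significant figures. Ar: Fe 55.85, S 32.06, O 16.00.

530.23 g

Pure FeS2 = 684.09 × 0.9216 = 630.457 g.
M(FeS2) = 55.85 + 2(32.06) = 119.97 g/mol.
M(S) = 32.06 g/mol.
n(FeS2) = 630.457 / 119.97 = 5.25512 mol.
Step 1 (FeS2:SO2 = 4:8): theoretical n(SO2) = 10.5102 mol; at 75.45% yield, n(SO2) = 7.92998 mol.
Step 2 (SO2:S = 1:3): theoretical n(S) = 23.7900 mol, so theoretical mass = 23.7900 × 32.06 = 762.706 g.
At 69.52% yield, actual mass of S = 762.706 × 0.6952 = 530.233 g.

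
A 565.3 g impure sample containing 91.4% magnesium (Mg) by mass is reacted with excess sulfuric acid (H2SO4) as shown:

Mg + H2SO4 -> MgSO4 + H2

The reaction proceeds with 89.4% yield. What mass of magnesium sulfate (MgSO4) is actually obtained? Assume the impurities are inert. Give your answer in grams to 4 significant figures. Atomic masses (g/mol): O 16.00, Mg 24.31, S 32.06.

Pure Mg available = 565.3 g × 0.914 = 516.68 g.
M(Mg) = 24.31 g/mol.
M(MgSO4) = 24.31 + 32.06 + 4(16.00) = 120.37 g/mol.
n(Mg) = 516.68 g / 24.31 g/mol = 21.254 mol.
From the equation the Mg:MgSO4 mole ratio is 1:1, so n(MgSO4) = 21.254 × 1/1 = 21.254 mol.
Mass of MgSO4 = 21.254 mol × 120.37 g/mol = 2558.3 g.
Actual mass collected = 2558.3 g × 0.894 = 2287.2 g.

2287 g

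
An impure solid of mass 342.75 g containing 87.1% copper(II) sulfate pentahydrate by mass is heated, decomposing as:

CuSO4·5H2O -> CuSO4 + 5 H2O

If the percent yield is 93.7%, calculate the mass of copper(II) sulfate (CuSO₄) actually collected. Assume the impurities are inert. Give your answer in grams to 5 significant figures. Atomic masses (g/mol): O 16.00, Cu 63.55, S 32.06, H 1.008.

178.81 g

Pure CuSO4·5H2O available = 342.75 g × 0.871 = 298.535 g.
M(CuSO4·5H2O) = 63.55 + 32.06 + 9(16.00) + 10(1.008) = 249.69 g/mol.
M(CuSO4) = 63.55 + 32.06 + 4(16.00) = 159.61 g/mol.
n(CuSO4·5H2O) = 298.535 g / 249.69 g/mol = 1.19562 mol.
From the equation the CuSO4·5H2O:CuSO4 mole ratio is 1:1, so n(CuSO4) = 1.19562 × 1/1 = 1.19562 mol.
Mass of CuSO4 = 1.19562 mol × 159.61 g/mol = 190.833 g.
Actual mass collected = 190.833 g × 0.937 = 178.811 g.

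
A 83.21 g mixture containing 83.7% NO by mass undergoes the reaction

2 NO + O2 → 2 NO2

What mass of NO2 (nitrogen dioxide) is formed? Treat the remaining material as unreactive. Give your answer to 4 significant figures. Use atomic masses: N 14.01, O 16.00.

Mass of pure NO = 83.21 g × 0.837 = 69.647 g.
M(NO) = 14.01 + 16.00 = 30.01 g/mol.
M(NO2) = 14.01 + 2(16.00) = 46.01 g/mol.
n(NO) = 69.647 g / 30.01 g/mol = 2.3208 mol.
From the equation the NO:NO2 mole ratio is 2:2, so n(NO2) = 2.3208 × 2/2 = 2.3208 mol.
Mass of NO2 = 2.3208 mol × 46.01 g/mol = 106.78 g.

106.8 g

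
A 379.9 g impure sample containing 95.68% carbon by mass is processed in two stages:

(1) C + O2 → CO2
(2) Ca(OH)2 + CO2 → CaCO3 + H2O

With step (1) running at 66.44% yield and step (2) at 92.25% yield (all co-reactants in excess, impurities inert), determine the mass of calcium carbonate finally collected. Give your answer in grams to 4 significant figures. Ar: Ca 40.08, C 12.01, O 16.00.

Pure C = 379.9 × 0.9568 = 363.49 g.
M(C) = 12.01 g/mol.
M(CaCO3) = 40.08 + 12.01 + 3(16.00) = 100.09 g/mol.
n(C) = 363.49 / 12.01 = 30.265 mol.
Step 1 (C:CO2 = 1:1): theoretical n(CO2) = 30.265 mol; at 66.44% yield, n(CO2) = 20.108 mol.
Step 2 (CO2:CaCO3 = 1:1): theoretical n(CaCO3) = 20.108 mol, so theoretical mass = 20.108 × 100.09 = 2012.6 g.
At 92.25% yield, actual mass of CaCO3 = 2012.6 × 0.9225 = 1856.7 g.

1857 g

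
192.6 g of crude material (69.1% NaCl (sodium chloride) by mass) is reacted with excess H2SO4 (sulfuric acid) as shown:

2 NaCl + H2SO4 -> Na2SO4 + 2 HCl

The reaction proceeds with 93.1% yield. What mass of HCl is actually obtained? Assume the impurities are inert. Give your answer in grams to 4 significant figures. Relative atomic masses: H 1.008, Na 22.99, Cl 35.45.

77.30 g

Pure NaCl available = 192.6 g × 0.691 = 133.09 g.
M(NaCl) = 22.99 + 35.45 = 58.44 g/mol.
M(HCl) = 1.008 + 35.45 = 36.458 g/mol.
n(NaCl) = 133.09 g / 58.44 g/mol = 2.2773 mol.
From the equation the NaCl:HCl mole ratio is 2:2, so n(HCl) = 2.2773 × 2/2 = 2.2773 mol.
Mass of HCl = 2.2773 mol × 36.458 g/mol = 83.027 g.
Actual mass collected = 83.027 g × 0.931 = 77.298 g.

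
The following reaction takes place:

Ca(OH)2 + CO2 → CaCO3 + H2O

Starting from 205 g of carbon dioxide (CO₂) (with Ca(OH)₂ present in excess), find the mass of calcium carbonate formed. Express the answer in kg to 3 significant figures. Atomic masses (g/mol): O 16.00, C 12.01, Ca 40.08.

0.466 kg

M(CO2) = 12.01 + 2(16.00) = 44.01 g/mol.
M(CaCO3) = 40.08 + 12.01 + 3(16.00) = 100.09 g/mol.
n(CO2) = 205.0 g / 44.01 g/mol = 4.658 mol.
From the equation the CO2:CaCO3 mole ratio is 1:1, so n(CaCO3) = 4.658 × 1/1 = 4.658 mol.
Mass of CaCO3 = 4.658 mol × 100.09 g/mol = 466.2 g.
Converting to kg: 466.2 g = 0.466 kg.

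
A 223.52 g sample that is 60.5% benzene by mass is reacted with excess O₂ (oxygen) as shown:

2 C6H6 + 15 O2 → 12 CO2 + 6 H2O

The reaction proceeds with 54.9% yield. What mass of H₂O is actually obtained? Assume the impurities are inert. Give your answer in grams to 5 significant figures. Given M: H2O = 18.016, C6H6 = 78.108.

51.372 g

Pure C6H6 available = 223.52 g × 0.605 = 135.230 g.
n(C6H6) = 135.230 g / 78.108 g/mol = 1.73132 mol.
From the equation the C6H6:H2O mole ratio is 2:6, so n(H2O) = 1.73132 × 6/2 = 5.19395 mol.
Mass of H2O = 5.19395 mol × 18.016 g/mol = 93.5741 g.
Actual mass collected = 93.5741 g × 0.549 = 51.3722 g.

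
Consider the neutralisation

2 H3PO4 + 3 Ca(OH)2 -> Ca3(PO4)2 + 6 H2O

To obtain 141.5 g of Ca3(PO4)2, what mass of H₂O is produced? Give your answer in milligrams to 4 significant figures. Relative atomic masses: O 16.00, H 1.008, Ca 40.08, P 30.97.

M(Ca3(PO4)2) = 3(40.08) + 2(30.97) + 8(16.00) = 310.18 g/mol.
M(H2O) = 2(1.008) + 16.00 = 18.016 g/mol.
n(Ca3(PO4)2) = 141.50 g / 310.18 g/mol = 0.45619 mol.
From the equation the Ca3(PO4)2:H2O mole ratio is 1:6, so n(H2O) = 0.45619 × 6/1 = 2.7371 mol.
Mass of H2O = 2.7371 mol × 18.016 g/mol = 49.312 g.
Converting to mg: 49.312 g = 49310 mg.

49310 mg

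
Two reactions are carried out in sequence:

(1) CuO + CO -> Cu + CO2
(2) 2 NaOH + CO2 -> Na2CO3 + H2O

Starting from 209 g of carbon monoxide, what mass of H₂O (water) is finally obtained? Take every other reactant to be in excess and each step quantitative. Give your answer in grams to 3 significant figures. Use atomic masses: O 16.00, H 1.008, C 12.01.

134 g

M(CO) = 12.01 + 16.00 = 28.01 g/mol.
M(H2O) = 2(1.008) + 16.00 = 18.016 g/mol.
n(CO) = 209.0 / 28.01 = 7.462 mol.
Step 1 gives a 1:1 ratio of CO to CO2, so n(CO2) = 7.462 mol.
In step 2 the CO2:H2O ratio is 1:1, so n(H2O) = 7.462 mol.
Mass of H2O = 7.462 × 18.016 = 134.4 g.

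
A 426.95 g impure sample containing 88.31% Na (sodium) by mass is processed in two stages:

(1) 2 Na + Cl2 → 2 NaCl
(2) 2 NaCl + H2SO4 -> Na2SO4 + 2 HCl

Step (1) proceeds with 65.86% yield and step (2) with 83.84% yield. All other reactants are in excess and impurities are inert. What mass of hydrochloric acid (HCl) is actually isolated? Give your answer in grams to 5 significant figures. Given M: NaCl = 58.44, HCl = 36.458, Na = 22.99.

Pure Na = 426.95 × 0.8831 = 377.040 g.
n(Na) = 377.040 / 22.99 = 16.4002 mol.
Step 1 (Na:NaCl = 2:2): theoretical n(NaCl) = 16.4002 mol; at 65.86% yield, n(NaCl) = 10.8011 mol.
Step 2 (NaCl:HCl = 2:2): theoretical n(HCl) = 10.8011 mol, so theoretical mass = 10.8011 × 36.458 = 393.788 g.
At 83.84% yield, actual mass of HCl = 393.788 × 0.8384 = 330.152 g.

330.15 g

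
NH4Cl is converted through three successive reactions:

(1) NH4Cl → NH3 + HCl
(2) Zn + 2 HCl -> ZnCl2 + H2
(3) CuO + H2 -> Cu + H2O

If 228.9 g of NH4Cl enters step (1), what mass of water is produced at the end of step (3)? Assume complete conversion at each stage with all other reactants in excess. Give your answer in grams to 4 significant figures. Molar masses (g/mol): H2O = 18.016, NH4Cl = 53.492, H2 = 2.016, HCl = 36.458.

38.55 g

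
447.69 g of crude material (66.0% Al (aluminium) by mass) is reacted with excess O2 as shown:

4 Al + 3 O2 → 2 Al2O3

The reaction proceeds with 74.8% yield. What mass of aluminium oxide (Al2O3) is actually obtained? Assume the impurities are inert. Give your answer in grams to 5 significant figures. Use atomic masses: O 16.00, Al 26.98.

417.62 g

Pure Al available = 447.69 g × 0.660 = 295.475 g.
M(Al) = 26.98 g/mol.
M(Al2O3) = 2(26.98) + 3(16.00) = 101.96 g/mol.
n(Al) = 295.475 g / 26.98 g/mol = 10.9516 mol.
From the equation the Al:Al2O3 mole ratio is 4:2, so n(Al2O3) = 10.9516 × 2/4 = 5.47582 mol.
Mass of Al2O3 = 5.47582 mol × 101.96 g/mol = 558.315 g.
Actual mass collected = 558.315 g × 0.748 = 417.620 g.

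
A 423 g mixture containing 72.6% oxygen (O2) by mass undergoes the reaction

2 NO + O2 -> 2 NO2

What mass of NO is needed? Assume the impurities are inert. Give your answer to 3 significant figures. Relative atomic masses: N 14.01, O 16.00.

Mass of pure O2 = 423 g × 0.726 = 307.1 g.
M(O2) = 2(16.00) = 32.00 g/mol.
M(NO) = 14.01 + 16.00 = 30.01 g/mol.
n(O2) = 307.1 g / 32.00 g/mol = 9.597 mol.
From the equation the O2:NO mole ratio is 1:2, so n(NO) = 9.597 × 2/1 = 19.19 mol.
Mass of NO = 19.19 mol × 30.01 g/mol = 576.0 g.

576 g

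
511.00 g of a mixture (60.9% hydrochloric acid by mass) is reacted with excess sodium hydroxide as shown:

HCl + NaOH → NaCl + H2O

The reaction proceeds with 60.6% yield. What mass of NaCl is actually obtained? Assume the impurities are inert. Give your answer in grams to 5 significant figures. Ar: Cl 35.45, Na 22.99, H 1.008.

302.29 g

Pure HCl available = 511.00 g × 0.609 = 311.199 g.
M(HCl) = 1.008 + 35.45 = 36.458 g/mol.
M(NaCl) = 22.99 + 35.45 = 58.44 g/mol.
n(HCl) = 311.199 g / 36.458 g/mol = 8.53582 mol.
From the equation the HCl:NaCl mole ratio is 1:1, so n(NaCl) = 8.53582 × 1/1 = 8.53582 mol.
Mass of NaCl = 8.53582 mol × 58.44 g/mol = 498.833 g.
Actual mass collected = 498.833 g × 0.606 = 302.293 g.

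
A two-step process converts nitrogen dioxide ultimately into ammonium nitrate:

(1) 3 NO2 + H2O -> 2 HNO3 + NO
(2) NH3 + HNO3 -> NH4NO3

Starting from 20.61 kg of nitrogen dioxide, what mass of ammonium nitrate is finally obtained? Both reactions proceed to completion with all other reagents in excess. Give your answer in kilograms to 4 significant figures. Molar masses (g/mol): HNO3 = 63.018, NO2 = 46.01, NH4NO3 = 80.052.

23.91 kg

20.61 kg = 20610 g.
n(NO2) = 20610 / 46.01 = 447.95 mol.
Step 1 gives a 3:2 ratio of NO2 to HNO3, so n(HNO3) = 298.63 mol.
In step 2 the HNO3:NH4NO3 ratio is 1:1, so n(NH4NO3) = 298.63 mol.
Mass of NH4NO3 = 298.63 × 80.052 = 23906 g = 23.91 kg.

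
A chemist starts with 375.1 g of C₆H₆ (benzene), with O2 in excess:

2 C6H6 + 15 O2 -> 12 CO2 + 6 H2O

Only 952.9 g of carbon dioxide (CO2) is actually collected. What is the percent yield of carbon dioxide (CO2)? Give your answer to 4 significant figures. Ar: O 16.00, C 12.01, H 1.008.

75.14 %

M(C6H6) = 6(12.01) + 6(1.008) = 78.108 g/mol.
M(CO2) = 12.01 + 2(16.00) = 44.01 g/mol.
n(C6H6) = 375.10 g / 78.108 g/mol = 4.8023 mol.
From the equation the C6H6:CO2 mole ratio is 2:12, so n(CO2) = 4.8023 × 12/2 = 28.814 mol.
Mass of CO2 = 28.814 mol × 44.01 g/mol = 1268.1 g.
This is the theoretical yield. Percent yield = 952.9 g / 1268.1 g × 100% = 75.144%.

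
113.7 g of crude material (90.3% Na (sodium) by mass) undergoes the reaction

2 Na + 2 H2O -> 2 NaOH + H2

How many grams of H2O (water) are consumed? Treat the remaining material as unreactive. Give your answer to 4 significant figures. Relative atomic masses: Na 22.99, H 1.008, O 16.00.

Mass of pure Na = 113.7 g × 0.903 = 102.67 g.
M(Na) = 22.99 g/mol.
M(H2O) = 2(1.008) + 16.00 = 18.016 g/mol.
n(Na) = 102.67 g / 22.99 g/mol = 4.4659 mol.
From the equation the Na:H2O mole ratio is 2:2, so n(H2O) = 4.4659 × 2/2 = 4.4659 mol.
Mass of H2O = 4.4659 mol × 18.016 g/mol = 80.458 g.

80.46 g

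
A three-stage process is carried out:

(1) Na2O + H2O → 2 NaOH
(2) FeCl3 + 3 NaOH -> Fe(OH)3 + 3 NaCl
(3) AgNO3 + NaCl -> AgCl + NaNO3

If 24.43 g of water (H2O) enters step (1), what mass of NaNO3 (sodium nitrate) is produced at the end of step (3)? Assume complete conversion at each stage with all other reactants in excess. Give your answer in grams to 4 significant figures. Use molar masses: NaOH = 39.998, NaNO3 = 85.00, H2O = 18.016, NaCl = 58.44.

230.5 g

n(H2O) = 24.43 / 18.016 = 1.3560 mol.
Reaction (1): H2O→NaOH ratio 1:2 ⇒ n(NaOH) = 2.7120 mol.
Reaction (2): NaOH→NaCl ratio 3:3 ⇒ n(NaCl) = 2.7120 mol.
Reaction (3): NaCl→NaNO3 ratio 1:1 ⇒ n(NaNO3) = 2.7120 mol.
Mass of NaNO3 = 2.7120 × 85.00 = 230.52 g.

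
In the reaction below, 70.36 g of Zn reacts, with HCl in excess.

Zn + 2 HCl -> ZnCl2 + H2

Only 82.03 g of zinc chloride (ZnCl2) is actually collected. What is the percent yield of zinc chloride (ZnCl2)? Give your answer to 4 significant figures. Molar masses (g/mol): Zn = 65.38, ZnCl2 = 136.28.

55.93 %

n(Zn) = 70.360 g / 65.38 g/mol = 1.0762 mol.
From the equation the Zn:ZnCl2 mole ratio is 1:1, so n(ZnCl2) = 1.0762 × 1/1 = 1.0762 mol.
Mass of ZnCl2 = 1.0762 mol × 136.28 g/mol = 146.66 g.
This is the theoretical yield. Percent yield = 82.03 g / 146.66 g × 100% = 55.932%.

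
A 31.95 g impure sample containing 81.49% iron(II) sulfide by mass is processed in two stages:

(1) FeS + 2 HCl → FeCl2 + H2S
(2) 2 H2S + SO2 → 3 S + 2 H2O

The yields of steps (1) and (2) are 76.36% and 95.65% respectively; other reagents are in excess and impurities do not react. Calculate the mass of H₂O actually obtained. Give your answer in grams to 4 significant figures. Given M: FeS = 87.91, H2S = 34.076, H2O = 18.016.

3.897 g

Pure FeS = 31.95 × 0.8149 = 26.036 g.
n(FeS) = 26.036 / 87.91 = 0.29617 mol.
Step 1 (FeS:H2S = 1:1): theoretical n(H2S) = 0.29617 mol; at 76.36% yield, n(H2S) = 0.22615 mol.
Step 2 (H2S:H2O = 2:2): theoretical n(H2O) = 0.22615 mol, so theoretical mass = 0.22615 × 18.016 = 4.0744 g.
At 95.65% yield, actual mass of H2O = 4.0744 × 0.9565 = 3.8971 g.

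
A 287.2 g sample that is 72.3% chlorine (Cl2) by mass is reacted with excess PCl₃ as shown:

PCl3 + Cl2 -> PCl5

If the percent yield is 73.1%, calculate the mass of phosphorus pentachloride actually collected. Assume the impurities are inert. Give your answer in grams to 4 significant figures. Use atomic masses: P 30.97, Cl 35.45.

445.8 g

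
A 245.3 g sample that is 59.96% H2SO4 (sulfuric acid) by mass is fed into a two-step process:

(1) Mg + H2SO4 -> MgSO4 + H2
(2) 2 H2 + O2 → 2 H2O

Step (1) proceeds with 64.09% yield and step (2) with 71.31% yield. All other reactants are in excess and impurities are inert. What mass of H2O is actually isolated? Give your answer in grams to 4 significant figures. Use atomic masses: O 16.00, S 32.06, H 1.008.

Pure H2SO4 = 245.3 × 0.5996 = 147.08 g.
M(H2SO4) = 2(1.008) + 32.06 + 4(16.00) = 98.076 g/mol.
M(H2O) = 2(1.008) + 16.00 = 18.016 g/mol.
n(H2SO4) = 147.08 / 98.076 = 1.4997 mol.
Step 1 (H2SO4:H2 = 1:1): theoretical n(H2) = 1.4997 mol; at 64.09% yield, n(H2) = 0.96114 mol.
Step 2 (H2:H2O = 2:2): theoretical n(H2O) = 0.96114 mol, so theoretical mass = 0.96114 × 18.016 = 17.316 g.
At 71.31% yield, actual mass of H2O = 17.316 × 0.7131 = 12.348 g.

12.35 g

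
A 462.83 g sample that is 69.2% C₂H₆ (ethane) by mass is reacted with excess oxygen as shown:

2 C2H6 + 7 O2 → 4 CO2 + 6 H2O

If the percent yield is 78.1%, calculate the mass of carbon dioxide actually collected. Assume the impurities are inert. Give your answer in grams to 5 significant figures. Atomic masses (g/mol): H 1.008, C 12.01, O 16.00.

732.24 g

Pure C2H6 available = 462.83 g × 0.692 = 320.278 g.
M(C2H6) = 2(12.01) + 6(1.008) = 30.068 g/mol.
M(CO2) = 12.01 + 2(16.00) = 44.01 g/mol.
n(C2H6) = 320.278 g / 30.068 g/mol = 10.6518 mol.
From the equation the C2H6:CO2 mole ratio is 2:4, so n(CO2) = 10.6518 × 4/2 = 21.3036 mol.
Mass of CO2 = 21.3036 mol × 44.01 g/mol = 937.572 g.
Actual mass collected = 937.572 g × 0.781 = 732.243 g.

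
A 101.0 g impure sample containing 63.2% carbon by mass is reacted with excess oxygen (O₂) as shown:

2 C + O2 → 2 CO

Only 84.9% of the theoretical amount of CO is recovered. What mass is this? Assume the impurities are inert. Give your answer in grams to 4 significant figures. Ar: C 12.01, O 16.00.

Pure C available = 101.0 g × 0.632 = 63.832 g.
M(C) = 12.01 g/mol.
M(CO) = 12.01 + 16.00 = 28.01 g/mol.
n(C) = 63.832 g / 12.01 g/mol = 5.3149 mol.
From the equation the C:CO mole ratio is 2:2, so n(CO) = 5.3149 × 2/2 = 5.3149 mol.
Mass of CO = 5.3149 mol × 28.01 g/mol = 148.87 g.
Actual mass collected = 148.87 g × 0.849 = 126.39 g.

126.4 g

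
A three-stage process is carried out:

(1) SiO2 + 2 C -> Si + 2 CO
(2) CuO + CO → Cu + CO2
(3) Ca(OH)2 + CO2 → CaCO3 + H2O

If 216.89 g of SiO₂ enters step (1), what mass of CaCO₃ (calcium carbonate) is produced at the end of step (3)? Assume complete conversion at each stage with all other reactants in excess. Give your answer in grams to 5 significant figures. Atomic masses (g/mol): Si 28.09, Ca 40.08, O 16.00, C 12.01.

722.53 g

M(SiO2) = 28.09 + 2(16.00) = 60.09 g/mol.
M(CaCO3) = 40.08 + 12.01 + 3(16.00) = 100.09 g/mol.
n(SiO2) = 216.89 / 60.09 = 3.60942 mol.
Reaction (1): SiO2→CO ratio 1:2 ⇒ n(CO) = 7.21884 mol.
Reaction (2): CO→CO2 ratio 1:1 ⇒ n(CO2) = 7.21884 mol.
Reaction (3): CO2→CaCO3 ratio 1:1 ⇒ n(CaCO3) = 7.21884 mol.
Mass of CaCO3 = 7.21884 × 100.09 = 722.534 g.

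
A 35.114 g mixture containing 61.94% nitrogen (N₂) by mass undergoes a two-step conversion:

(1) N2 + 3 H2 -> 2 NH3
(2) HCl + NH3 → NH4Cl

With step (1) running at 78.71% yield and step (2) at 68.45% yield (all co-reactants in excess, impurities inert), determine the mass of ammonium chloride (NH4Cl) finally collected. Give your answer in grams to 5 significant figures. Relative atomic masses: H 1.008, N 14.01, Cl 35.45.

Pure N2 = 35.114 × 0.6194 = 21.7496 g.
M(N2) = 2(14.01) = 28.02 g/mol.
M(NH4Cl) = 14.01 + 4(1.008) + 35.45 = 53.492 g/mol.
n(N2) = 21.7496 / 28.02 = 0.776217 mol.
Step 1 (N2:NH3 = 1:2): theoretical n(NH3) = 1.55243 mol; at 78.71% yield, n(NH3) = 1.22192 mol.
Step 2 (NH3:NH4Cl = 1:1): theoretical n(NH4Cl) = 1.22192 mol, so theoretical mass = 1.22192 × 53.492 = 65.3630 g.
At 68.45% yield, actual mass of NH4Cl = 65.3630 × 0.6845 = 44.7410 g.

44.741 g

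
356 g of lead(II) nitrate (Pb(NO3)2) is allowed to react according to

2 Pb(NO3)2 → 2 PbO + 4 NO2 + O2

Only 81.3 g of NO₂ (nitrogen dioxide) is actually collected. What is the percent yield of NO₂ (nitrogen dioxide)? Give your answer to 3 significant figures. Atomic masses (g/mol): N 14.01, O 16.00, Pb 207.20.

82.2 %

M(Pb(NO3)2) = 207.20 + 2(14.01) + 6(16.00) = 331.22 g/mol.
M(NO2) = 14.01 + 2(16.00) = 46.01 g/mol.
n(Pb(NO3)2) = 356.0 g / 331.22 g/mol = 1.075 mol.
From the equation the Pb(NO3)2:NO2 mole ratio is 2:4, so n(NO2) = 1.075 × 4/2 = 2.150 mol.
Mass of NO2 = 2.150 mol × 46.01 g/mol = 98.90 g.
This is the theoretical yield. Percent yield = 81.3 g / 98.90 g × 100% = 82.20%.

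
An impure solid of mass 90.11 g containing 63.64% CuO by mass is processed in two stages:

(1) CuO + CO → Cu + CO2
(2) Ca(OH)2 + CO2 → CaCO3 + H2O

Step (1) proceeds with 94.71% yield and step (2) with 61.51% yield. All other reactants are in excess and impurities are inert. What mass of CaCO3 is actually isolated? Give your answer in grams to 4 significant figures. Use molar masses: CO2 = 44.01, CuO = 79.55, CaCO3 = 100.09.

Pure CuO = 90.11 × 0.6364 = 57.346 g.
n(CuO) = 57.346 / 79.55 = 0.72088 mol.
Step 1 (CuO:CO2 = 1:1): theoretical n(CO2) = 0.72088 mol; at 94.71% yield, n(CO2) = 0.68275 mol.
Step 2 (CO2:CaCO3 = 1:1): theoretical n(CaCO3) = 0.68275 mol, so theoretical mass = 0.68275 × 100.09 = 68.336 g.
At 61.51% yield, actual mass of CaCO3 = 68.336 × 0.6151 = 42.033 g.

42.03 g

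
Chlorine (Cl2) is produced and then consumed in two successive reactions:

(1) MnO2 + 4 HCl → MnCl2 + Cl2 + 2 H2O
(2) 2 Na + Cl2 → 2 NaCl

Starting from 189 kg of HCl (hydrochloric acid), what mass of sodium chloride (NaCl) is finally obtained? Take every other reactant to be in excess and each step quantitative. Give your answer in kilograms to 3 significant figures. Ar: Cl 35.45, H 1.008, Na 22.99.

151 kg

M(HCl) = 1.008 + 35.45 = 36.458 g/mol.
M(NaCl) = 22.99 + 35.45 = 58.44 g/mol.
189 kg = 189000 g.
n(HCl) = 189000 / 36.458 = 5184 mol.
Step 1 gives a 4:1 ratio of HCl to Cl2, so n(Cl2) = 1296 mol.
In step 2 the Cl2:NaCl ratio is 1:2, so n(NaCl) = 2592 mol.
Mass of NaCl = 2592 × 58.44 = 151500 g = 151 kg.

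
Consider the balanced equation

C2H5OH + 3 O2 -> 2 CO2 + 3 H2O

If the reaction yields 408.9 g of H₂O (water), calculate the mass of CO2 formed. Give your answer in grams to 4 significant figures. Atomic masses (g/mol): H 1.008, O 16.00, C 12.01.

M(H2O) = 2(1.008) + 16.00 = 18.016 g/mol.
M(CO2) = 12.01 + 2(16.00) = 44.01 g/mol.
n(H2O) = 408.90 g / 18.016 g/mol = 22.696 mol.
From the equation the H2O:CO2 mole ratio is 3:2, so n(CO2) = 22.696 × 2/3 = 15.131 mol.
Mass of CO2 = 15.131 mol × 44.01 g/mol = 665.92 g.

665.9 g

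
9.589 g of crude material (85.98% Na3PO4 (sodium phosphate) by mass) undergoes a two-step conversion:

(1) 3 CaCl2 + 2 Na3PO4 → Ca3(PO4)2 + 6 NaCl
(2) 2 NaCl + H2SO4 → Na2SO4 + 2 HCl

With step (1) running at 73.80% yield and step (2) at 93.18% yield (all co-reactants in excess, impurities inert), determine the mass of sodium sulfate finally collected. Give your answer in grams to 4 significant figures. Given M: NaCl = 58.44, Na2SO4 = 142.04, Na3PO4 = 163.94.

Pure Na3PO4 = 9.589 × 0.8598 = 8.2446 g.
n(Na3PO4) = 8.2446 / 163.94 = 0.050290 mol.
Step 1 (Na3PO4:NaCl = 2:6): theoretical n(NaCl) = 0.15087 mol; at 73.80% yield, n(NaCl) = 0.11134 mol.
Step 2 (NaCl:Na2SO4 = 2:1): theoretical n(Na2SO4) = 0.055672 mol, so theoretical mass = 0.055672 × 142.04 = 7.9076 g.
At 93.18% yield, actual mass of Na2SO4 = 7.9076 × 0.9318 = 7.3683 g.

7.368 g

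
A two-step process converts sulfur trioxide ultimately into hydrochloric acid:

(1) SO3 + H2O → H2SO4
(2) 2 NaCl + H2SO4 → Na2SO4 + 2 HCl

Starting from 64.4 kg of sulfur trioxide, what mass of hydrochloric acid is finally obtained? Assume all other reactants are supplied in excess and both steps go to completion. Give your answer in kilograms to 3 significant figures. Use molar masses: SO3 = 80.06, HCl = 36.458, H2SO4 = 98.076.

58.7 kg

64.4 kg = 64400 g.
n(SO3) = 64400 / 80.06 = 804.4 mol.
Step 1 gives a 1:1 ratio of SO3 to H2SO4, so n(H2SO4) = 804.4 mol.
In step 2 the H2SO4:HCl ratio is 1:2, so n(HCl) = 1609 mol.
Mass of HCl = 1609 × 36.458 = 58650 g = 58.7 kg.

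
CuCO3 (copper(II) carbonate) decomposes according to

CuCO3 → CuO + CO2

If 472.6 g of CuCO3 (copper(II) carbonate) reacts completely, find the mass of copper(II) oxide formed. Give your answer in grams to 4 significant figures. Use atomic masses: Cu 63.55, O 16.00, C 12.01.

304.3 g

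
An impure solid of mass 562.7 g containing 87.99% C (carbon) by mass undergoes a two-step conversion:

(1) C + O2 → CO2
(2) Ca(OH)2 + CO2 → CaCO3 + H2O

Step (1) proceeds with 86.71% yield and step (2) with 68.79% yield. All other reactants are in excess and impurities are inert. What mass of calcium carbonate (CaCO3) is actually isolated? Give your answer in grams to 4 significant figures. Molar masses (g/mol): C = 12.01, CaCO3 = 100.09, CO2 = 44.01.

2461 g

Pure C = 562.7 × 0.8799 = 495.12 g.
n(C) = 495.12 / 12.01 = 41.226 mol.
Step 1 (C:CO2 = 1:1): theoretical n(CO2) = 41.226 mol; at 86.71% yield, n(CO2) = 35.747 mol.
Step 2 (CO2:CaCO3 = 1:1): theoretical n(CaCO3) = 35.747 mol, so theoretical mass = 35.747 × 100.09 = 3577.9 g.
At 68.79% yield, actual mass of CaCO3 = 3577.9 × 0.6879 = 2461.2 g.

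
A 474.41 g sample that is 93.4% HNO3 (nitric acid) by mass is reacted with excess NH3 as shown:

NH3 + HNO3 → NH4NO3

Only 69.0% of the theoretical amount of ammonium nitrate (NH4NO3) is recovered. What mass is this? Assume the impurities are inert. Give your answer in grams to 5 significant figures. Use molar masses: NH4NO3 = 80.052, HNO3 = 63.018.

388.38 g

Pure HNO3 available = 474.41 g × 0.934 = 443.099 g.
n(HNO3) = 443.099 g / 63.018 g/mol = 7.03131 mol.
From the equation the HNO3:NH4NO3 mole ratio is 1:1, so n(NH4NO3) = 7.03131 × 1/1 = 7.03131 mol.
Mass of NH4NO3 = 7.03131 mol × 80.052 g/mol = 562.870 g.
Actual mass collected = 562.870 g × 0.690 = 388.380 g.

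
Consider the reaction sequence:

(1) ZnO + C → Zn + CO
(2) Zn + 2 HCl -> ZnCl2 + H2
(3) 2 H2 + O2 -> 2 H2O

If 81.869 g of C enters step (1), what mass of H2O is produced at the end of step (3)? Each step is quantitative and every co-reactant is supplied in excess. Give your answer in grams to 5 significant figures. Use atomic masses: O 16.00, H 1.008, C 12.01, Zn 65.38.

122.81 g

M(C) = 12.01 g/mol.
M(H2O) = 2(1.008) + 16.00 = 18.016 g/mol.
n(C) = 81.869 / 12.01 = 6.81674 mol.
Reaction (1): C→Zn ratio 1:1 ⇒ n(Zn) = 6.81674 mol.
Reaction (2): Zn→H2 ratio 1:1 ⇒ n(H2) = 6.81674 mol.
Reaction (3): H2→H2O ratio 2:2 ⇒ n(H2O) = 6.81674 mol.
Mass of H2O = 6.81674 × 18.016 = 122.810 g.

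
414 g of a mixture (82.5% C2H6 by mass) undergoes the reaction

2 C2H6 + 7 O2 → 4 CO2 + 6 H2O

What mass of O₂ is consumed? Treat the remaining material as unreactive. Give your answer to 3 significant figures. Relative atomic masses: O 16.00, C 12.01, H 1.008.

Mass of pure C2H6 = 414 g × 0.825 = 341.6 g.
M(C2H6) = 2(12.01) + 6(1.008) = 30.068 g/mol.
M(O2) = 2(16.00) = 32.00 g/mol.
n(C2H6) = 341.6 g / 30.068 g/mol = 11.36 mol.
From the equation the C2H6:O2 mole ratio is 2:7, so n(O2) = 11.36 × 7/2 = 39.76 mol.
Mass of O2 = 39.76 mol × 32.00 g/mol = 1272 g.

1270 g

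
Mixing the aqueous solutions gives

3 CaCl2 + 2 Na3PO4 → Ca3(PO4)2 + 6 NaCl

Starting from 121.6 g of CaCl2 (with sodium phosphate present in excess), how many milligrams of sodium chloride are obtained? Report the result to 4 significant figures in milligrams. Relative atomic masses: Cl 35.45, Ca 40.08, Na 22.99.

M(CaCl2) = 40.08 + 2(35.45) = 110.98 g/mol.
M(NaCl) = 22.99 + 35.45 = 58.44 g/mol.
n(CaCl2) = 121.60 g / 110.98 g/mol = 1.0957 mol.
From the equation the CaCl2:NaCl mole ratio is 3:6, so n(NaCl) = 1.0957 × 6/3 = 2.1914 mol.
Mass of NaCl = 2.1914 mol × 58.44 g/mol = 128.06 g.
Converting to mg: 128.06 g = 128100 mg.

128100 mg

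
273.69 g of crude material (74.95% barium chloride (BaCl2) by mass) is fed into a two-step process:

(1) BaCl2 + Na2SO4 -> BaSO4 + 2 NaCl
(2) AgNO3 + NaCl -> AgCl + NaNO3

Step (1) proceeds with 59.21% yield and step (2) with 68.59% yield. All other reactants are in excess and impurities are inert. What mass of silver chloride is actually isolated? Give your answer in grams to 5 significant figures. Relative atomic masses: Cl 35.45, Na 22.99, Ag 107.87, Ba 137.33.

Pure BaCl2 = 273.69 × 0.7495 = 205.131 g.
M(BaCl2) = 137.33 + 2(35.45) = 208.23 g/mol.
M(AgCl) = 107.87 + 35.45 = 143.32 g/mol.
n(BaCl2) = 205.131 / 208.23 = 0.985116 mol.
Step 1 (BaCl2:NaCl = 1:2): theoretical n(NaCl) = 1.97023 mol; at 59.21% yield, n(NaCl) = 1.16657 mol.
Step 2 (NaCl:AgCl = 1:1): theoretical n(AgCl) = 1.16657 mol, so theoretical mass = 1.16657 × 143.32 = 167.193 g.
At 68.59% yield, actual mass of AgCl = 167.193 × 0.6859 = 114.678 g.

114.68 g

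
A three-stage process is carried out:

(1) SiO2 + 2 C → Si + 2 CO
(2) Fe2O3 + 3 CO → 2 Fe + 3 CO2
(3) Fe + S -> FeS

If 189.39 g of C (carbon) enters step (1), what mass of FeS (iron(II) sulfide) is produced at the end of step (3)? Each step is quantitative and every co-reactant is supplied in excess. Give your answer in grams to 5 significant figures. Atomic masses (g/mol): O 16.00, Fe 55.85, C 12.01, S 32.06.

M(C) = 12.01 g/mol.
M(FeS) = 55.85 + 32.06 = 87.91 g/mol.
n(C) = 189.39 / 12.01 = 15.7694 mol.
Reaction (1): C→CO ratio 2:2 ⇒ n(CO) = 15.7694 mol.
Reaction (2): CO→Fe ratio 3:2 ⇒ n(Fe) = 10.5129 mol.
Reaction (3): Fe→FeS ratio 1:1 ⇒ n(FeS) = 10.5129 mol.
Mass of FeS = 10.5129 × 87.91 = 924.190 g.

924.19 g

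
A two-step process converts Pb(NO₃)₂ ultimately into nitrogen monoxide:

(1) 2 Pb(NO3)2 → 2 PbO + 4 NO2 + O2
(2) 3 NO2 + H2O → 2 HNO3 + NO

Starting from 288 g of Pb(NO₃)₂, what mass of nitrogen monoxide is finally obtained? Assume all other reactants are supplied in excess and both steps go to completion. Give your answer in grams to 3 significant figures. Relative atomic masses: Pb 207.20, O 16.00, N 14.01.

M(Pb(NO3)2) = 207.20 + 2(14.01) + 6(16.00) = 331.22 g/mol.
M(NO) = 14.01 + 16.00 = 30.01 g/mol.
n(Pb(NO3)2) = 288.0 / 331.22 = 0.8695 mol.
Step 1 gives a 2:4 ratio of Pb(NO3)2 to NO2, so n(NO2) = 1.739 mol.
In step 2 the NO2:NO ratio is 3:1, so n(NO) = 0.5797 mol.
Mass of NO = 0.5797 × 30.01 = 17.40 g.

17.4 g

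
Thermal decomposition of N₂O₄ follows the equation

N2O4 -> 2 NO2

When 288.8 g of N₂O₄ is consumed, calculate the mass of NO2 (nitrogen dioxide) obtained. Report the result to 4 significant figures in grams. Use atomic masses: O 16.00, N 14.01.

288.8 g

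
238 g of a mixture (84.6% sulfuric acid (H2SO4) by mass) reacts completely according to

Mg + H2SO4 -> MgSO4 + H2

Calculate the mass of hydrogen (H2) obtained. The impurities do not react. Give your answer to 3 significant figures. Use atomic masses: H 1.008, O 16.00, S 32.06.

4.14 g

Mass of pure H2SO4 = 238 g × 0.846 = 201.3 g.
M(H2SO4) = 2(1.008) + 32.06 + 4(16.00) = 98.076 g/mol.
M(H2) = 2(1.008) = 2.016 g/mol.
n(H2SO4) = 201.3 g / 98.076 g/mol = 2.053 mol.
From the equation the H2SO4:H2 mole ratio is 1:1, so n(H2) = 2.053 × 1/1 = 2.053 mol.
Mass of H2 = 2.053 mol × 2.016 g/mol = 4.139 g.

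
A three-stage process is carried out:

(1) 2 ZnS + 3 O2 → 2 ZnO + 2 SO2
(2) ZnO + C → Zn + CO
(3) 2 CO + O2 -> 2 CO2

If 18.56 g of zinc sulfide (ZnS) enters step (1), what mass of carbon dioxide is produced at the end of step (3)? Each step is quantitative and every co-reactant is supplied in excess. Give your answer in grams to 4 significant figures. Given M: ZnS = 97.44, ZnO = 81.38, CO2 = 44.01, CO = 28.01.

8.383 g

n(ZnS) = 18.56 / 97.44 = 0.19048 mol.
Reaction (1): ZnS→ZnO ratio 2:2 ⇒ n(ZnO) = 0.19048 mol.
Reaction (2): ZnO→CO ratio 1:1 ⇒ n(CO) = 0.19048 mol.
Reaction (3): CO→CO2 ratio 2:2 ⇒ n(CO2) = 0.19048 mol.
Mass of CO2 = 0.19048 × 44.01 = 8.3829 g.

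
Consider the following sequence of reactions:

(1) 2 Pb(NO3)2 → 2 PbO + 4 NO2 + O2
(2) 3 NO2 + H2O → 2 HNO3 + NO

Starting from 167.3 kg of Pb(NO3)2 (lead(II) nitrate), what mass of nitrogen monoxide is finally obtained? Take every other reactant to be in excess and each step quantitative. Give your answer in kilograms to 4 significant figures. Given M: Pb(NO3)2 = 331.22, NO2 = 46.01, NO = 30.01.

167.3 kg = 167300 g.
n(Pb(NO3)2) = 167300 / 331.22 = 505.10 mol.
Step 1 gives a 2:4 ratio of Pb(NO3)2 to NO2, so n(NO2) = 1010.2 mol.
In step 2 the NO2:NO ratio is 3:1, so n(NO) = 336.73 mol.
Mass of NO = 336.73 × 30.01 = 10105 g = 10.11 kg.

10.11 kg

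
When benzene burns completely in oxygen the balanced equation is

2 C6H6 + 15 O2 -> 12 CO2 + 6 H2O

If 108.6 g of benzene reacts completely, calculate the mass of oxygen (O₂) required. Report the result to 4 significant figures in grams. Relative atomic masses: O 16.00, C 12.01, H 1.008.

333.7 g

M(C6H6) = 6(12.01) + 6(1.008) = 78.108 g/mol.
M(O2) = 2(16.00) = 32.00 g/mol.
n(C6H6) = 108.60 g / 78.108 g/mol = 1.3904 mol.
From the equation the C6H6:O2 mole ratio is 2:15, so n(O2) = 1.3904 × 15/2 = 10.428 mol.
Mass of O2 = 10.428 mol × 32.00 g/mol = 333.69 g.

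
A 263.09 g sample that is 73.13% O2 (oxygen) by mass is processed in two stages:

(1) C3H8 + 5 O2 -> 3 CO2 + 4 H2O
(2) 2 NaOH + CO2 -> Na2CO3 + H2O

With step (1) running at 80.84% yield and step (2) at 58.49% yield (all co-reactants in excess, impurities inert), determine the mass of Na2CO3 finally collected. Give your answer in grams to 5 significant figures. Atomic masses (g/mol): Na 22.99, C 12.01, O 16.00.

180.79 g

Pure O2 = 263.09 × 0.7313 = 192.398 g.
M(O2) = 2(16.00) = 32.00 g/mol.
M(Na2CO3) = 2(22.99) + 12.01 + 3(16.00) = 105.99 g/mol.
n(O2) = 192.398 / 32.00 = 6.01243 mol.
Step 1 (O2:CO2 = 5:3): theoretical n(CO2) = 3.60746 mol; at 80.84% yield, n(CO2) = 2.91627 mol.
Step 2 (CO2:Na2CO3 = 1:1): theoretical n(Na2CO3) = 2.91627 mol, so theoretical mass = 2.91627 × 105.99 = 309.095 g.
At 58.49% yield, actual mass of Na2CO3 = 309.095 × 0.5849 = 180.790 g.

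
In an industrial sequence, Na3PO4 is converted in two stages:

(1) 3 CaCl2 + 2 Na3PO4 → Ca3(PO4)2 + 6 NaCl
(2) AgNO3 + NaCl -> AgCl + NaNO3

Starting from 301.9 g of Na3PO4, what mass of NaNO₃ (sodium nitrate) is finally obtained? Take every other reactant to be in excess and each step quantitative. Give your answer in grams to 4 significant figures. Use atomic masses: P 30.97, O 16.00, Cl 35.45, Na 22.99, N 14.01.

469.6 g

M(Na3PO4) = 3(22.99) + 30.97 + 4(16.00) = 163.94 g/mol.
M(NaNO3) = 22.99 + 14.01 + 3(16.00) = 85.00 g/mol.
n(Na3PO4) = 301.90 / 163.94 = 1.8415 mol.
Step 1 gives a 2:6 ratio of Na3PO4 to NaCl, so n(NaCl) = 5.5246 mol.
In step 2 the NaCl:NaNO3 ratio is 1:1, so n(NaNO3) = 5.5246 mol.
Mass of NaNO3 = 5.5246 × 85.00 = 469.59 g.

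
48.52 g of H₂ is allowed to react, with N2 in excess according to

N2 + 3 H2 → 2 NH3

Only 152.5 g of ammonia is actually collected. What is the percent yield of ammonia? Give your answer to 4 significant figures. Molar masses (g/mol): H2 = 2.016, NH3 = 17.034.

55.80 %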